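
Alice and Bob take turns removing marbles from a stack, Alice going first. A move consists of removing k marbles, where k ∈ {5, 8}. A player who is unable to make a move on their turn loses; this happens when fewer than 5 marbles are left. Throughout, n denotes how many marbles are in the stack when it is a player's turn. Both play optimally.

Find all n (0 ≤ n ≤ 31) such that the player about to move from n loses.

Build the W/L table. Terminal = L. A non-terminal position is W if it has a move to some L; otherwise it is L.
n=0: no move → L
n=1: no move → L
n=2: no move → L
n=3: no move → L
n=4: no move → L
n=5: →0(L), so W
n=6: →1(L), so W
n=7: →2(L), so W
n=8: →3(L), so W
n=9: →4(L), so W
n=10: →2(L), so W
n=11: →3(L), so W
n=12: →4(L), so W
n=13: →8(W), 5(W) — all W, so L
n=14: →9(W), 6(W) — all W, so L
n=15: →10(W), 7(W) — all W, so L
n=16: →11(W), 8(W) — all W, so L
n=17: →12(W), 9(W) — all W, so L
n=18: →13(L), so W
n=19: →14(L), so W
n=20: →15(L), so W
n=21: →16(L), so W
n=22: →17(L), so W
n=23: →15(L), so W
n=24: →16(L), so W
n=25: →17(L), so W
n=26: →21(W), 18(W) — all W, so L
n=27: →22(W), 19(W) — all W, so L
n=28: →23(W), 20(W) — all W, so L
n=29: →24(W), 21(W) — all W, so L
n=30: →25(W), 22(W) — all W, so L
n=31: →26(L), so W
Reading off the rows marked L gives the requested list; there are 15 such values of n.

0, 1, 2, 3, 4, 13, 14, 15, 16, 17, 26, 27, 28, 29, 30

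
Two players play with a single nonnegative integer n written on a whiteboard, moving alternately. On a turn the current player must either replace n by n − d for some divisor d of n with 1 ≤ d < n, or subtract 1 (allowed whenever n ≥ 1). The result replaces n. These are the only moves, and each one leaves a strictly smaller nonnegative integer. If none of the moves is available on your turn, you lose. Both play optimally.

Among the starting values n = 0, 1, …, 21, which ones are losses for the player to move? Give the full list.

Build the W/L table. Terminal = L. A non-terminal position is W if it has a move to some L; otherwise it is L.
n=0: no move → L
n=1: reaches L-position 0 → W
n=2: only reaches 1(W), which is W → L
n=3: reaches L-position 2 → W
n=4: reaches L-position 2 → W
n=5: only reaches 4(W), which is W → L
n=6: reaches L-position 5 → W
n=7: only reaches 6(W), which is W → L
n=8: reaches L-position 7 → W
n=9: only reaches 6(W), 8(W), all W → L
n=10: reaches L-position 5 → W
n=11: only reaches 10(W), which is W → L
n=12: reaches L-position 9 → W
n=13: only reaches 12(W), which is W → L
n=14: reaches L-position 7 → W
n=15: only reaches 10(W), 12(W), 14(W), all W → L
n=16: reaches L-position 15 → W
n=17: only reaches 16(W), which is W → L
n=18: reaches L-position 9 → W
n=19: only reaches 18(W), which is W → L
n=20: reaches L-position 15 → W
n=21: only reaches 14(W), 18(W), 20(W), all W → L
The losing starting values of n are exactly the entries labelled L in this table (11 of them).

0, 2, 5, 7, 9, 11, 13, 15, 17, 19, 21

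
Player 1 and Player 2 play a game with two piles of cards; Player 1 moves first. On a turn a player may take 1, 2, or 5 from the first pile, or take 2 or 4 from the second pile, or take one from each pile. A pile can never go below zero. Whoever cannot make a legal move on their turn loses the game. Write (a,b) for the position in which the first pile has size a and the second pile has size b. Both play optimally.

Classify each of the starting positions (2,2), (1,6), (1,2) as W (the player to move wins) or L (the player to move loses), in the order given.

(2,2): L, (1,6): W, (1,2): W

Classify positions by backward induction: terminal positions (no move available) are L. From any other position, the mover wins iff some move reaches an L.
No move ever increases a pile, so every position that can arise here has a ≤ 2 and b ≤ 6; it is enough to label the cells with 0 ≤ a ≤ 2 and 0 ≤ b ≤ 6.
Every move lowers a or b (never raises either), so fill the grid row by row in increasing a, and left to right within a row: each cell's successors are then already labelled.
      b=0  b=1  b=2  b=3  b=4  b=5  b=6
a=0:    L    L    W    W    W    W    L
a=1:    W    W    W    L    L    W    W
a=2:    W    W    L    W    W    W    W
Cells with no legal move (terminal, hence L): (0,0), (0,1).
The remaining L cells, each justified by listing all of its moves:
(0,6): L (options (0,4)(W), (0,2)(W) are all W)
(1,3): L (options (0,3)(W), (1,1)(W), (0,2)(W) are all W)
(1,4): L (options (0,4)(W), (1,2)(W), (1,0)(W), (0,3)(W) are all W)
(2,2): L (options (1,2)(W), (0,2)(W), (2,0)(W), (1,1)(W) are all W)
Every other cell has at least one move into one of the L cells above, so it is W.
(2,2): one of the L cells justified above, so L
(1,6): the move to (0,6) reaches an L cell, so W
(1,2): the move to (0,1) reaches an L cell, so W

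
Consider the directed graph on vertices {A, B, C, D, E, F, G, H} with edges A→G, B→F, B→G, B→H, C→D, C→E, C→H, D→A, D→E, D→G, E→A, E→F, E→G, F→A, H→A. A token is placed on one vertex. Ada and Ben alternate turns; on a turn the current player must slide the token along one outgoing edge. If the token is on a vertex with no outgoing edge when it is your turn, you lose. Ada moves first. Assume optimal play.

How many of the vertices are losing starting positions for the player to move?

Work bottom-up. With no move the player to move loses. Otherwise the position is W if at least one move leads to an L position for the opponent, and L if every move leads to a W.
Every edge goes from a vertex to one that appears earlier in the order G, A, F, E, H, B, D, C, so processing vertices in that order labels each vertex after all of its successors.
G: no outgoing edge → L
A: W (go to G, an L position)
F: L (sole option A(W) is W)
E: W (go to F, an L position)
H: L (sole option A(W) is W)
B: W (go to H, an L position)
D: W (go to G, an L position)
C: W (go to H, an L position)
The L vertices are F, G, H; that is 3 in all.

3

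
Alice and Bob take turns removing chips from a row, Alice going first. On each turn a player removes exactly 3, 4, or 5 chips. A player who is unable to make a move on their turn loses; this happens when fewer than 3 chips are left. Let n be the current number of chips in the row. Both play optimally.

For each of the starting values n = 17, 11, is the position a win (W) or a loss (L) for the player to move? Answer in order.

17: L, 11: W

Build the W/L table. Terminal = L. A non-terminal position is W if it has a move to some L; otherwise it is L.
n=0: no move → L
n=1: no move → L
n=2: no move → L
n=3: can move to 0, which is L ⇒ W
n=4: can move to 1, which is L ⇒ W
n=5: can move to 2, which is L ⇒ W
n=6: can move to 2, which is L ⇒ W
n=7: can move to 2, which is L ⇒ W
n=8: moves to 5(W), 4(W), 3(W); every one is W ⇒ L
n=9: moves to 6(W), 5(W), 4(W); every one is W ⇒ L
n=10: moves to 7(W), 6(W), 5(W); every one is W ⇒ L
n=11: can move to 8, which is L ⇒ W
n=12: can move to 9, which is L ⇒ W
n=13: can move to 10, which is L ⇒ W
n=14: can move to 10, which is L ⇒ W
n=15: can move to 10, which is L ⇒ W
n=16: moves to 13(W), 12(W), 11(W); every one is W ⇒ L
n=17: moves to 14(W), 13(W), 12(W); every one is W ⇒ L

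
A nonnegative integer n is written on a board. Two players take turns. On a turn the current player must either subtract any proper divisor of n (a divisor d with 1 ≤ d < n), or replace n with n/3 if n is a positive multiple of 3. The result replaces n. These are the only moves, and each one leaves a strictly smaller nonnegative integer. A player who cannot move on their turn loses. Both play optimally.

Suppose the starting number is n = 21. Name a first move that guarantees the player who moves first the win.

Move to 7.

Positions with no move are L. A position that does have a move is losing for the player to move precisely when every available move leads to a winning position for the opponent. Fill in the labels:
n=0: no move → L
n=1: no move → L
n=2: reaches L-position 1 → W
n=3: reaches L-position 1 → W
n=4: only reaches 2(W), 3(W), all W → L
n=5: reaches L-position 4 → W
n=6: reaches L-position 4 → W
n=7: only reaches 6(W), which is W → L
n=8: reaches L-position 4 → W
n=9: only reaches 3(W), 6(W), 8(W), all W → L
n=10: reaches L-position 9 → W
n=11: only reaches 10(W), which is W → L
n=12: reaches L-position 4 → W
n=13: only reaches 12(W), which is W → L
n=14: reaches L-position 7 → W
n=15: only reaches 5(W), 10(W), 12(W), 14(W), all W → L
n=16: reaches L-position 15 → W
n=17: only reaches 16(W), which is W → L
n=18: reaches L-position 9 → W
n=19: only reaches 18(W), which is W → L
n=20: reaches L-position 15 → W
n=21: reaches L-position 7 → W
From 21, the L positions reachable in one move are: 7.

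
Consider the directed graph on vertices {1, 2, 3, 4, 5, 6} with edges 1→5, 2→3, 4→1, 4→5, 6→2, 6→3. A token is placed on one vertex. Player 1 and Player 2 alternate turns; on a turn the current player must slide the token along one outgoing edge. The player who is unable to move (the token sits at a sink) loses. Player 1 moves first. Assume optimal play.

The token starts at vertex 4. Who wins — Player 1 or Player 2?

Player 1 wins.

Use the standard recursion: the mover loses at a terminal position; elsewhere, the mover wins exactly when some move hands the opponent an L position.
Every edge goes from a vertex to one that appears earlier in the order 3, 5, 2, 1, 6, 4, so processing vertices in that order labels each vertex after all of its successors.
3: no outgoing edge → L
5: no outgoing edge → L
2: W (go to 3, an L position)
1: W (go to 5, an L position)
6: W (go to 3, an L position)
4: W (go to 5, an L position)
The starting position 4 is W: Player 1 should move to 5, handing over an L position.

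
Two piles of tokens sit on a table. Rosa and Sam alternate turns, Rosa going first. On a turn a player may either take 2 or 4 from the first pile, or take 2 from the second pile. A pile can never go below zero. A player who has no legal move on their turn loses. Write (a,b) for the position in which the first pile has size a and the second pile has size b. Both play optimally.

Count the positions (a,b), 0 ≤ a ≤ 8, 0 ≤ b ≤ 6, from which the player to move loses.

Build the W/L table. Terminal = L. A non-terminal position is W if it has a move to some L; otherwise it is L.
Every move lowers a or b (never raises either), so fill the grid row by row in increasing a, and left to right within a row: each cell's successors are then already labelled.
      b=0  b=1  b=2  b=3  b=4  b=5  b=6
a=0:    L    L    W    W    L    L    W
a=1:    L    L    W    W    L    L    W
a=2:    W    W    L    L    W    W    L
a=3:    W    W    L    L    W    W    L
a=4:    W    W    W    W    W    W    W
a=5:    W    W    W    W    W    W    W
a=6:    L    L    W    W    L    L    W
a=7:    L    L    W    W    L    L    W
a=8:    W    W    L    L    W    W    L
Cells with no legal move (terminal, hence L): (0,0), (0,1), (1,0), (1,1).
The remaining L cells, each justified by listing all of its moves:
(0,4): →(0,2)(W) only, which is W, so L
(0,5): →(0,3)(W) only, which is W, so L
(1,4): →(1,2)(W) only, which is W, so L
(1,5): →(1,3)(W) only, which is W, so L
(2,2): →(0,2)(W), (2,0)(W) — all W, so L
(2,3): →(0,3)(W), (2,1)(W) — all W, so L
(2,6): →(0,6)(W), (2,4)(W) — all W, so L
(3,2): →(1,2)(W), (3,0)(W) — all W, so L
(3,3): →(1,3)(W), (3,1)(W) — all W, so L
(3,6): →(1,6)(W), (3,4)(W) — all W, so L
(6,0): →(4,0)(W), (2,0)(W) — all W, so L
(6,1): →(4,1)(W), (2,1)(W) — all W, so L
(6,4): →(4,4)(W), (2,4)(W), (6,2)(W) — all W, so L
(6,5): →(4,5)(W), (2,5)(W), (6,3)(W) — all W, so L
(7,0): →(5,0)(W), (3,0)(W) — all W, so L
(7,1): →(5,1)(W), (3,1)(W) — all W, so L
(7,4): →(5,4)(W), (3,4)(W), (7,2)(W) — all W, so L
(7,5): →(5,5)(W), (3,5)(W), (7,3)(W) — all W, so L
(8,2): →(6,2)(W), (4,2)(W), (8,0)(W) — all W, so L
(8,3): →(6,3)(W), (4,3)(W), (8,1)(W) — all W, so L
(8,6): →(6,6)(W), (4,6)(W), (8,4)(W) — all W, so L
Every other cell has at least one move into one of the L cells above, so it is W.
L cells per row: a=0: 4, a=1: 4, a=2: 3, a=3: 3, a=4: 0, a=5: 0, a=6: 4, a=7: 4, a=8: 3; total 25.

25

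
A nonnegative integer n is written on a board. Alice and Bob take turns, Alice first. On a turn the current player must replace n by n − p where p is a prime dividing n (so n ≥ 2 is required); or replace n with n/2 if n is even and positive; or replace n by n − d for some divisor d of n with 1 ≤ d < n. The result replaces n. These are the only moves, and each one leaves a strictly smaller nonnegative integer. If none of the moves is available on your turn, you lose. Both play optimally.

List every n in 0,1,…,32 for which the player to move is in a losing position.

0, 1, 4, 9, 14, 20, 26, 32

Positions with no move are L. A position that does have a move is losing for the player to move precisely when every available move leads to a winning position for the opponent. Fill in the labels:
n=0: no move → L
n=1: no move → L
n=2: →0(L), so W
n=3: →0(L), so W
n=4: →2(W), 3(W) — all W, so L
n=5: →0(L), so W
n=6: →4(L), so W
n=7: →0(L), so W
n=8: →4(L), so W
n=9: →6(W), 8(W) — all W, so L
n=10: →9(L), so W
n=11: →0(L), so W
n=12: →9(L), so W
n=13: →0(L), so W
n=14: →7(W), 12(W), 13(W) — all W, so L
n=15: →14(L), so W
n=16: →14(L), so W
n=17: →0(L), so W
n=18: →9(L), so W
n=19: →0(L), so W
n=20: →10(W), 15(W), 16(W), 18(W), 19(W) — all W, so L
n=21: →14(L), so W
n=22: →20(L), so W
n=23: →0(L), so W
n=24: →20(L), so W
n=25: →20(L), so W
n=26: →13(W), 24(W), 25(W) — all W, so L
n=27: →26(L), so W
n=28: →14(L), so W
n=29: →0(L), so W
n=30: →20(L), so W
n=31: →0(L), so W
n=32: →16(W), 24(W), 28(W), 30(W), 31(W) — all W, so L
The losing starting values of n are exactly the entries labelled L in this table (8 of them).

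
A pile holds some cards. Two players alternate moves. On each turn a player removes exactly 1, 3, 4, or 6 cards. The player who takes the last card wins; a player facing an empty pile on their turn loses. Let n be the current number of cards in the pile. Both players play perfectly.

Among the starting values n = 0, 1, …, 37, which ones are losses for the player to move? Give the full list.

Build the W/L table. Terminal = L. A non-terminal position is W if it has a move to some L; otherwise it is L.
n=0: no move → L
n=1: can move to 0, which is L ⇒ W
n=2: the only move is to 1(W), a W ⇒ L
n=3: can move to 2, which is L ⇒ W
n=4: can move to 0, which is L ⇒ W
n=5: can move to 2, which is L ⇒ W
n=6: can move to 2, which is L ⇒ W
n=7: moves to 6(W), 4(W), 3(W), 1(W); every one is W ⇒ L
n=8: can move to 7, which is L ⇒ W
n=9: moves to 8(W), 6(W), 5(W), 3(W); every one is W ⇒ L
n=10: can move to 9, which is L ⇒ W
n=11: can move to 7, which is L ⇒ W
n=12: can move to 9, which is L ⇒ W
n=13: can move to 9, which is L ⇒ W
n=14: moves to 13(W), 11(W), 10(W), 8(W); every one is W ⇒ L
n=15: can move to 14, which is L ⇒ W
n=16: moves to 15(W), 13(W), 12(W), 10(W); every one is W ⇒ L
n=17: can move to 16, which is L ⇒ W
n=18: can move to 14, which is L ⇒ W
n=19: can move to 16, which is L ⇒ W
n=20: can move to 16, which is L ⇒ W
n=21: moves to 20(W), 18(W), 17(W), 15(W); every one is W ⇒ L
n=22: can move to 21, which is L ⇒ W
n=23: moves to 22(W), 20(W), 19(W), 17(W); every one is W ⇒ L
n=24: can move to 23, which is L ⇒ W
n=25: can move to 21, which is L ⇒ W
n=26: can move to 23, which is L ⇒ W
n=27: can move to 23, which is L ⇒ W
n=28: moves to 27(W), 25(W), 24(W), 22(W); every one is W ⇒ L
n=29: can move to 28, which is L ⇒ W
n=30: moves to 29(W), 27(W), 26(W), 24(W); every one is W ⇒ L
n=31: can move to 30, which is L ⇒ W
n=32: can move to 28, which is L ⇒ W
n=33: can move to 30, which is L ⇒ W
n=34: can move to 30, which is L ⇒ W
n=35: moves to 34(W), 32(W), 31(W), 29(W); every one is W ⇒ L
n=36: can move to 35, which is L ⇒ W
n=37: moves to 36(W), 34(W), 33(W), 31(W); every one is W ⇒ L
Reading off the rows marked L gives the requested list; there are 12 such values of n.

0, 2, 7, 9, 14, 16, 21, 23, 28, 30, 35, 37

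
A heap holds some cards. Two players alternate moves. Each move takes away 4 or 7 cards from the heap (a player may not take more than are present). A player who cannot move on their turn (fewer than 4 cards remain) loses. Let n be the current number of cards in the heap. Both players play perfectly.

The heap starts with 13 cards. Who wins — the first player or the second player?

The second player wins.

Compute win/loss labels from the base case upward. A position with no move is L. Any other position is W if it can reach an L in one move, else L.
n=0: no move → L
n=1: no move → L
n=2: no move → L
n=3: no move → L
n=4: →0(L), so W
n=5: →1(L), so W
n=6: →2(L), so W
n=7: →3(L), so W
n=8: →1(L), so W
n=9: →2(L), so W
n=10: →3(L), so W
n=11: →7(W), 4(W) — all W, so L
n=12: →8(W), 5(W) — all W, so L
n=13: →9(W), 6(W) — all W, so L
The starting position 13 is L: whatever the player to move does, the opponent receives a W position.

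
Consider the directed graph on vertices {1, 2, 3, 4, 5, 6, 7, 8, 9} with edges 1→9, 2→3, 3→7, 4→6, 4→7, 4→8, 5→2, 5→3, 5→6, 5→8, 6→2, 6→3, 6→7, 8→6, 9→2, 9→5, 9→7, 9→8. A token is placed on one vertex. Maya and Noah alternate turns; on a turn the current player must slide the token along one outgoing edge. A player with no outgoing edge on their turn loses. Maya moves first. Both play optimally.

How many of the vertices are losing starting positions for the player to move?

4

Label each position W (a win for the player to move) or L (a loss). A position with no legal move is L; any other position is W exactly when some move reaches an L, and L when every move reaches a W.
Every edge goes from a vertex to one that appears earlier in the order 7, 3, 2, 6, 8, 5, 9, 1, 4, so processing vertices in that order labels each vertex after all of its successors.
7: no outgoing edge → L
3: can move to 7, which is L ⇒ W
2: the only move is to 3(W), a W ⇒ L
6: can move to 2, which is L ⇒ W
8: the only move is to 6(W), a W ⇒ L
5: can move to 8, which is L ⇒ W
9: can move to 8, which is L ⇒ W
1: the only move is to 9(W), a W ⇒ L
4: can move to 8, which is L ⇒ W
The L vertices are 1, 2, 7, 8; that is 4 in all.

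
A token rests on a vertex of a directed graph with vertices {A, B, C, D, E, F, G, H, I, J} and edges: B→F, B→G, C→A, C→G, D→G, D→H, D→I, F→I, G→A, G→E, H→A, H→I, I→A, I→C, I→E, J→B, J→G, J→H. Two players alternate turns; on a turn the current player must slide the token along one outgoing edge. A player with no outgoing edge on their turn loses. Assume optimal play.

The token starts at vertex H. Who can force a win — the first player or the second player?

The first player wins.

Use the standard recursion: the mover loses at a terminal position; elsewhere, the mover wins exactly when some move hands the opponent an L position.
Every edge goes from a vertex to one that appears earlier in the order A, E, G, C, I, F, H, B, D, J, so processing vertices in that order labels each vertex after all of its successors.
A: no outgoing edge → L
E: no outgoing edge → L
G: reaches L-position E → W
C: reaches L-position A → W
I: reaches L-position E → W
F: only reaches I(W), which is W → L
H: reaches L-position A → W
B: reaches L-position F → W
D: only reaches H(W), I(W), G(W), all W → L
J: only reaches B(W), H(W), G(W), all W → L
The starting position H is W: the player to move should move to A, handing over an L position.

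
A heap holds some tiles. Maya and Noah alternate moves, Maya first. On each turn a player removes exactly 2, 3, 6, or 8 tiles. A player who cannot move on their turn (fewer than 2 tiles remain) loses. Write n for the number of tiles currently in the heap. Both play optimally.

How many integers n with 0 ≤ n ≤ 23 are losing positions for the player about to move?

Positions with no move are L. A position that does have a move is losing for the player to move precisely when every available move leads to a winning position for the opponent. Fill in the labels:
n=0: no move → L
n=1: no move → L
n=2: →0(L), so W
n=3: →1(L), so W
n=4: →1(L), so W
n=5: →3(W), 2(W) — all W, so L
n=6: →0(L), so W
n=7: →5(L), so W
n=8: →5(L), so W
n=9: →1(L), so W
n=10: →8(W), 7(W), 4(W), 2(W) — all W, so L
n=11: →5(L), so W
n=12: →10(L), so W
n=13: →10(L), so W
n=14: →12(W), 11(W), 8(W), 6(W) — all W, so L
n=15: →13(W), 12(W), 9(W), 7(W) — all W, so L
n=16: →14(L), so W
n=17: →15(L), so W
n=18: →15(L), so W
n=19: →17(W), 16(W), 13(W), 11(W) — all W, so L
n=20: →14(L), so W
n=21: →19(L), so W
n=22: →19(L), so W
n=23: →15(L), so W
L entries with 0 ≤ n ≤ 23: n = 0, 1, 5, 10, 14, 15, 19; that makes 7.

7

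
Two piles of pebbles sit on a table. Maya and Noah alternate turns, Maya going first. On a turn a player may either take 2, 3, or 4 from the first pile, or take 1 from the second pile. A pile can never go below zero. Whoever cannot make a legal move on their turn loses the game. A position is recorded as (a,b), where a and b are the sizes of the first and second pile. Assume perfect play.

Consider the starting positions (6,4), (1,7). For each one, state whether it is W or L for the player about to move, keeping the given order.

Work bottom-up. With no move the player to move loses. Otherwise the position is W if at least one move leads to an L position for the opponent, and L if every move leads to a W.
No move ever increases a pile, so every position that can arise here has a ≤ 6 and b ≤ 7; it is enough to label the cells with 0 ≤ a ≤ 6 and 0 ≤ b ≤ 7.
Every move lowers a or b (never raises either), so fill the grid row by row in increasing a, and left to right within a row: each cell's successors are then already labelled.
      b=0  b=1  b=2  b=3  b=4  b=5  b=6  b=7
a=0:    L    W    L    W    L    W    L    W
a=1:    L    W    L    W    L    W    L    W
a=2:    W    L    W    L    W    L    W    L
a=3:    W    L    W    L    W    L    W    L
a=4:    W    W    W    W    W    W    W    W
a=5:    W    W    W    W    W    W    W    W
a=6:    L    W    L    W    L    W    L    W
Cells with no legal move (terminal, hence L): (0,0), (1,0).
The remaining L cells, each justified by listing all of its moves:
(0,2): the only move is to (0,1)(W), a W ⇒ L
(0,4): the only move is to (0,3)(W), a W ⇒ L
(0,6): the only move is to (0,5)(W), a W ⇒ L
(1,2): the only move is to (1,1)(W), a W ⇒ L
(1,4): the only move is to (1,3)(W), a W ⇒ L
(1,6): the only move is to (1,5)(W), a W ⇒ L
(2,1): moves to (0,1)(W), (2,0)(W); every one is W ⇒ L
(2,3): moves to (0,3)(W), (2,2)(W); every one is W ⇒ L
(2,5): moves to (0,5)(W), (2,4)(W); every one is W ⇒ L
(2,7): moves to (0,7)(W), (2,6)(W); every one is W ⇒ L
(3,1): moves to (1,1)(W), (0,1)(W), (3,0)(W); every one is W ⇒ L
(3,3): moves to (1,3)(W), (0,3)(W), (3,2)(W); every one is W ⇒ L
(3,5): moves to (1,5)(W), (0,5)(W), (3,4)(W); every one is W ⇒ L
(3,7): moves to (1,7)(W), (0,7)(W), (3,6)(W); every one is W ⇒ L
(6,0): moves to (4,0)(W), (3,0)(W), (2,0)(W); every one is W ⇒ L
(6,2): moves to (4,2)(W), (3,2)(W), (2,2)(W), (6,1)(W); every one is W ⇒ L
(6,4): moves to (4,4)(W), (3,4)(W), (2,4)(W), (6,3)(W); every one is W ⇒ L
(6,6): moves to (4,6)(W), (3,6)(W), (2,6)(W), (6,5)(W); every one is W ⇒ L
Every other cell has at least one move into one of the L cells above, so it is W.
(6,4): one of the L cells justified above, so L
(1,7): the move to (1,6) reaches an L cell, so W

(6,4): L, (1,7): W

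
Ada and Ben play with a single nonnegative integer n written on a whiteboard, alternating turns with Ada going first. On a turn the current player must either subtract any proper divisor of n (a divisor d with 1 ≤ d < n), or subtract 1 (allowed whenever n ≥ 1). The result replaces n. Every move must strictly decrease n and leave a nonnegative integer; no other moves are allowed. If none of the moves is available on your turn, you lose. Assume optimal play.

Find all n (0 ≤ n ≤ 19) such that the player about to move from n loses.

Work bottom-up. With no move the player to move loses. Otherwise the position is W if at least one move leads to an L position for the opponent, and L if every move leads to a W.
n=0: no move → L
n=1: →0(L), so W
n=2: →1(W) only, which is W, so L
n=3: →2(L), so W
n=4: →2(L), so W
n=5: →4(W) only, which is W, so L
n=6: →5(L), so W
n=7: →6(W) only, which is W, so L
n=8: →7(L), so W
n=9: →6(W), 8(W) — all W, so L
n=10: →5(L), so W
n=11: →10(W) only, which is W, so L
n=12: →9(L), so W
n=13: →12(W) only, which is W, so L
n=14: →7(L), so W
n=15: →10(W), 12(W), 14(W) — all W, so L
n=16: →15(L), so W
n=17: →16(W) only, which is W, so L
n=18: →9(L), so W
n=19: →18(W) only, which is W, so L
The losing starting values of n are exactly the entries labelled L in this table (10 of them).

0, 2, 5, 7, 9, 11, 13, 15, 17, 19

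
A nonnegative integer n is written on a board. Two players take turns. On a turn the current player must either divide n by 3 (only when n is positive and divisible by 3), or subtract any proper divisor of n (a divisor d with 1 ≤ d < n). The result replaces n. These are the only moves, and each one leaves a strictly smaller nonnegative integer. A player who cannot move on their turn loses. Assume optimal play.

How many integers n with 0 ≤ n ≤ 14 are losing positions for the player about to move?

Classify positions by backward induction: terminal positions (no move available) are L. From any other position, the mover wins iff some move reaches an L.
n=0: no move → L
n=1: no move → L
n=2: →1(L), so W
n=3: →1(L), so W
n=4: →2(W), 3(W) — all W, so L
n=5: →4(L), so W
n=6: →4(L), so W
n=7: →6(W) only, which is W, so L
n=8: →4(L), so W
n=9: →3(W), 6(W), 8(W) — all W, so L
n=10: →9(L), so W
n=11: →10(W) only, which is W, so L
n=12: →4(L), so W
n=13: →12(W) only, which is W, so L
n=14: →7(L), so W
L entries with 0 ≤ n ≤ 14: n = 0, 1, 4, 7, 9, 11, 13; that makes 7.

7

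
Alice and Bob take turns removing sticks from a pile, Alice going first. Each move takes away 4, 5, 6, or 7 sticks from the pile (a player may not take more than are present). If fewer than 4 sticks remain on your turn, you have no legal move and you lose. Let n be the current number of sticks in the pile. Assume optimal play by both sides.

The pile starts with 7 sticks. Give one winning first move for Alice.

Classify positions by backward induction: terminal positions (no move available) are L. From any other position, the mover wins iff some move reaches an L.
n=0: no move → L
n=1: no move → L
n=2: no move → L
n=3: no move → L
n=4: can move to 0, which is L ⇒ W
n=5: can move to 1, which is L ⇒ W
n=6: can move to 2, which is L ⇒ W
n=7: can move to 3, which is L ⇒ W
From 7, the L positions reachable in one move are: 3, 2, 1, 0. Any move reaching one of these is winning.

Remove 4, leaving 3.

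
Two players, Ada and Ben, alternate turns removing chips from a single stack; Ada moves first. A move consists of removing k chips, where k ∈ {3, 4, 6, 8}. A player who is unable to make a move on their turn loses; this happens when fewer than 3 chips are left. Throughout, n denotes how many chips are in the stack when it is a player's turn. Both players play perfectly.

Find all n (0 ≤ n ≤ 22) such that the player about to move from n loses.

0, 1, 2, 11, 12, 13, 22

Label each position W (a win for the player to move) or L (a loss). A position with no legal move is L; any other position is W exactly when some move reaches an L, and L when every move reaches a W.
n=0: no move → L
n=1: no move → L
n=2: no move → L
n=3: can move to 0, which is L ⇒ W
n=4: can move to 1, which is L ⇒ W
n=5: can move to 2, which is L ⇒ W
n=6: can move to 2, which is L ⇒ W
n=7: can move to 1, which is L ⇒ W
n=8: can move to 2, which is L ⇒ W
n=9: can move to 1, which is L ⇒ W
n=10: can move to 2, which is L ⇒ W
n=11: moves to 8(W), 7(W), 5(W), 3(W); every one is W ⇒ L
n=12: moves to 9(W), 8(W), 6(W), 4(W); every one is W ⇒ L
n=13: moves to 10(W), 9(W), 7(W), 5(W); every one is W ⇒ L
n=14: can move to 11, which is L ⇒ W
n=15: can move to 12, which is L ⇒ W
n=16: can move to 13, which is L ⇒ W
n=17: can move to 13, which is L ⇒ W
n=18: can move to 12, which is L ⇒ W
n=19: can move to 13, which is L ⇒ W
n=20: can move to 12, which is L ⇒ W
n=21: can move to 13, which is L ⇒ W
n=22: moves to 19(W), 18(W), 16(W), 14(W); every one is W ⇒ L
Reading off the rows marked L gives the requested list; there are 7 such values of n.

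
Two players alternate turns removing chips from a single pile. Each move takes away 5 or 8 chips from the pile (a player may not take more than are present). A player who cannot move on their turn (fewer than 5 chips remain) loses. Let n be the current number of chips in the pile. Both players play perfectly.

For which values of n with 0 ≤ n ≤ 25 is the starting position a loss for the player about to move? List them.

0, 1, 2, 3, 4, 13, 14, 15, 16, 17

Compute win/loss labels from the base case upward. A position with no move is L. Any other position is W if it can reach an L in one move, else L.
n=0: no move → L
n=1: no move → L
n=2: no move → L
n=3: no move → L
n=4: no move → L
n=5: W (go to 0, an L position)
n=6: W (go to 1, an L position)
n=7: W (go to 2, an L position)
n=8: W (go to 3, an L position)
n=9: W (go to 4, an L position)
n=10: W (go to 2, an L position)
n=11: W (go to 3, an L position)
n=12: W (go to 4, an L position)
n=13: L (options 8(W), 5(W) are all W)
n=14: L (options 9(W), 6(W) are all W)
n=15: L (options 10(W), 7(W) are all W)
n=16: L (options 11(W), 8(W) are all W)
n=17: L (options 12(W), 9(W) are all W)
n=18: W (go to 13, an L position)
n=19: W (go to 14, an L position)
n=20: W (go to 15, an L position)
n=21: W (go to 16, an L position)
n=22: W (go to 17, an L position)
n=23: W (go to 15, an L position)
n=24: W (go to 16, an L position)
n=25: W (go to 17, an L position)
The losing starting values of n are exactly the entries labelled L in this table (10 of them).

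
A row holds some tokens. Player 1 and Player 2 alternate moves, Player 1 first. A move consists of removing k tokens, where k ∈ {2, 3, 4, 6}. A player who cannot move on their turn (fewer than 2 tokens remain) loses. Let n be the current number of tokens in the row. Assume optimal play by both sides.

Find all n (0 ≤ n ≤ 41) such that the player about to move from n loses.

0, 1, 8, 9, 16, 17, 24, 25, 32, 33, 40, 41

Classify positions by backward induction: terminal positions (no move available) are L. From any other position, the mover wins iff some move reaches an L.
n=0: no move → L
n=1: no move → L
n=2: →0(L), so W
n=3: →1(L), so W
n=4: →1(L), so W
n=5: →1(L), so W
n=6: →0(L), so W
n=7: →1(L), so W
n=8: →6(W), 5(W), 4(W), 2(W) — all W, so L
n=9: →7(W), 6(W), 5(W), 3(W) — all W, so L
n=10: →8(L), so W
n=11: →9(L), so W
n=12: →9(L), so W
n=13: →9(L), so W
n=14: →8(L), so W
n=15: →9(L), so W
n=16: →14(W), 13(W), 12(W), 10(W) — all W, so L
n=17: →15(W), 14(W), 13(W), 11(W) — all W, so L
n=18: →16(L), so W
n=19: →17(L), so W
n=20: →17(L), so W
n=21: →17(L), so W
n=22: →16(L), so W
n=23: →17(L), so W
n=24: →22(W), 21(W), 20(W), 18(W) — all W, so L
n=25: →23(W), 22(W), 21(W), 19(W) — all W, so L
n=26: →24(L), so W
n=27: →25(L), so W
n=28: →25(L), so W
n=29: →25(L), so W
n=30: →24(L), so W
n=31: →25(L), so W
n=32: →30(W), 29(W), 28(W), 26(W) — all W, so L
n=33: →31(W), 30(W), 29(W), 27(W) — all W, so L
n=34: →32(L), so W
n=35: →33(L), so W
n=36: →33(L), so W
n=37: →33(L), so W
n=38: →32(L), so W
n=39: →33(L), so W
n=40: →38(W), 37(W), 36(W), 34(W) — all W, so L
n=41: →39(W), 38(W), 37(W), 35(W) — all W, so L
Reading off the rows marked L gives the requested list; there are 12 such values of n.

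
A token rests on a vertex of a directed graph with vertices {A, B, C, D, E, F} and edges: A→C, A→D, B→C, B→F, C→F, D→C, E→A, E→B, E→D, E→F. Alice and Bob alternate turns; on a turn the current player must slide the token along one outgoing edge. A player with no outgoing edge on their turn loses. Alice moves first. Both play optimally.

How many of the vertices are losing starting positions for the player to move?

Build the W/L table. Terminal = L. A non-terminal position is W if it has a move to some L; otherwise it is L.
Every edge goes from a vertex to one that appears earlier in the order F, C, D, A, B, E, so processing vertices in that order labels each vertex after all of its successors.
F: no outgoing edge → L
C: W (go to F, an L position)
D: L (sole option C(W) is W)
A: W (go to D, an L position)
B: W (go to F, an L position)
E: W (go to D, an L position)
The L vertices are D, F; that is 2 in all.

2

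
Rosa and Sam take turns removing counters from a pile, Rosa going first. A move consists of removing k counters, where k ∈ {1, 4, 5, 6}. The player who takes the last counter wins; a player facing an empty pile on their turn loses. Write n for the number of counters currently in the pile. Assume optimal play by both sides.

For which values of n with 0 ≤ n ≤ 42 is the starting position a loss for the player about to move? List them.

0, 2, 9, 11, 18, 20, 27, 29, 36, 38

Label each position W (a win for the player to move) or L (a loss). A position with no legal move is L; any other position is W exactly when some move reaches an L, and L when every move reaches a W.
n=0: no move → L
n=1: can move to 0, which is L ⇒ W
n=2: the only move is to 1(W), a W ⇒ L
n=3: can move to 2, which is L ⇒ W
n=4: can move to 0, which is L ⇒ W
n=5: can move to 0, which is L ⇒ W
n=6: can move to 2, which is L ⇒ W
n=7: can move to 2, which is L ⇒ W
n=8: can move to 2, which is L ⇒ W
n=9: moves to 8(W), 5(W), 4(W), 3(W); every one is W ⇒ L
n=10: can move to 9, which is L ⇒ W
n=11: moves to 10(W), 7(W), 6(W), 5(W); every one is W ⇒ L
n=12: can move to 11, which is L ⇒ W
n=13: can move to 9, which is L ⇒ W
n=14: can move to 9, which is L ⇒ W
n=15: can move to 11, which is L ⇒ W
n=16: can move to 11, which is L ⇒ W
n=17: can move to 11, which is L ⇒ W
n=18: moves to 17(W), 14(W), 13(W), 12(W); every one is W ⇒ L
n=19: can move to 18, which is L ⇒ W
n=20: moves to 19(W), 16(W), 15(W), 14(W); every one is W ⇒ L
n=21: can move to 20, which is L ⇒ W
n=22: can move to 18, which is L ⇒ W
n=23: can move to 18, which is L ⇒ W
n=24: can move to 20, which is L ⇒ W
n=25: can move to 20, which is L ⇒ W
n=26: can move to 20, which is L ⇒ W
n=27: moves to 26(W), 23(W), 22(W), 21(W); every one is W ⇒ L
n=28: can move to 27, which is L ⇒ W
n=29: moves to 28(W), 25(W), 24(W), 23(W); every one is W ⇒ L
n=30: can move to 29, which is L ⇒ W
n=31: can move to 27, which is L ⇒ W
n=32: can move to 27, which is L ⇒ W
n=33: can move to 29, which is L ⇒ W
n=34: can move to 29, which is L ⇒ W
n=35: can move to 29, which is L ⇒ W
n=36: moves to 35(W), 32(W), 31(W), 30(W); every one is W ⇒ L
n=37: can move to 36, which is L ⇒ W
n=38: moves to 37(W), 34(W), 33(W), 32(W); every one is W ⇒ L
n=39: can move to 38, which is L ⇒ W
n=40: can move to 36, which is L ⇒ W
n=41: can move to 36, which is L ⇒ W
n=42: can move to 38, which is L ⇒ W
The losing starting values of n are exactly the entries labelled L in this table (10 of them).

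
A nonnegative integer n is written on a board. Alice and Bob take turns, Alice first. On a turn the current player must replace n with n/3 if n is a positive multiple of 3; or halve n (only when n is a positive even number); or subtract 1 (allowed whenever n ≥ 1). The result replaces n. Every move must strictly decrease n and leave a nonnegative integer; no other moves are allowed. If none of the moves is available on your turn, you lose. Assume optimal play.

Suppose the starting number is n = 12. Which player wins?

Classify positions by backward induction: terminal positions (no move available) are L. From any other position, the mover wins iff some move reaches an L.
n=0: no move → L
n=1: W (go to 0, an L position)
n=2: L (sole option 1(W) is W)
n=3: W (go to 2, an L position)
n=4: W (go to 2, an L position)
n=5: L (sole option 4(W) is W)
n=6: W (go to 2, an L position)
n=7: L (sole option 6(W) is W)
n=8: W (go to 7, an L position)
n=9: L (options 3(W), 8(W) are all W)
n=10: W (go to 5, an L position)
n=11: L (sole option 10(W) is W)
n=12: W (go to 11, an L position)
From 12 Alice can move to 11, reaching an L position.

Alice wins.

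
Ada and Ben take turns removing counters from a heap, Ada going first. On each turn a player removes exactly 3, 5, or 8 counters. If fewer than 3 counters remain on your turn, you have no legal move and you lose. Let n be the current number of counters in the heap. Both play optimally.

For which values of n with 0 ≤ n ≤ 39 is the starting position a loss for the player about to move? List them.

0, 1, 2, 11, 12, 13, 22, 23, 24, 33, 34, 35

Classify positions by backward induction: terminal positions (no move available) are L. From any other position, the mover wins iff some move reaches an L.
n=0: no move → L
n=1: no move → L
n=2: no move → L
n=3: W (go to 0, an L position)
n=4: W (go to 1, an L position)
n=5: W (go to 2, an L position)
n=6: W (go to 1, an L position)
n=7: W (go to 2, an L position)
n=8: W (go to 0, an L position)
n=9: W (go to 1, an L position)
n=10: W (go to 2, an L position)
n=11: L (options 8(W), 6(W), 3(W) are all W)
n=12: L (options 9(W), 7(W), 4(W) are all W)
n=13: L (options 10(W), 8(W), 5(W) are all W)
n=14: W (go to 11, an L position)
n=15: W (go to 12, an L position)
n=16: W (go to 13, an L position)
n=17: W (go to 12, an L position)
n=18: W (go to 13, an L position)
n=19: W (go to 11, an L position)
n=20: W (go to 12, an L position)
n=21: W (go to 13, an L position)
n=22: L (options 19(W), 17(W), 14(W) are all W)
n=23: L (options 20(W), 18(W), 15(W) are all W)
n=24: L (options 21(W), 19(W), 16(W) are all W)
n=25: W (go to 22, an L position)
n=26: W (go to 23, an L position)
n=27: W (go to 24, an L position)
n=28: W (go to 23, an L position)
n=29: W (go to 24, an L position)
n=30: W (go to 22, an L position)
n=31: W (go to 23, an L position)
n=32: W (go to 24, an L position)
n=33: L (options 30(W), 28(W), 25(W) are all W)
n=34: L (options 31(W), 29(W), 26(W) are all W)
n=35: L (options 32(W), 30(W), 27(W) are all W)
n=36: W (go to 33, an L position)
n=37: W (go to 34, an L position)
n=38: W (go to 35, an L position)
n=39: W (go to 34, an L position)
Reading off the rows marked L gives the requested list; there are 12 such values of n.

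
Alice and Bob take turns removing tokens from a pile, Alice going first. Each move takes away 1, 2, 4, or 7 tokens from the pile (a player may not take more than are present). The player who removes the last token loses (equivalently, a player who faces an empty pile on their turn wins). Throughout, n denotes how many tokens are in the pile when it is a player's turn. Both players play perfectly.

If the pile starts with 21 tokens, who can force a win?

Classify positions by backward induction: terminal positions (no move available) are W. From any other position, the mover wins iff some move reaches an L.
n=0: no move; the opponent has just taken the last token and therefore loses → W
n=1: →0(W) only, which is W, so L
n=2: →1(L), so W
n=3: →1(L), so W
n=4: →3(W), 2(W), 0(W) — all W, so L
n=5: →4(L), so W
n=6: →4(L), so W
n=7: →6(W), 5(W), 3(W), 0(W) — all W, so L
n=8: →7(L), so W
n=9: →7(L), so W
n=10: →9(W), 8(W), 6(W), 3(W) — all W, so L
n=11: →10(L), so W
n=12: →10(L), so W
n=13: →12(W), 11(W), 9(W), 6(W) — all W, so L
n=14: →13(L), so W
n=15: →13(L), so W
n=16: →15(W), 14(W), 12(W), 9(W) — all W, so L
n=17: →16(L), so W
n=18: →16(L), so W
n=19: →18(W), 17(W), 15(W), 12(W) — all W, so L
n=20: →19(L), so W
n=21: →19(L), so W
The starting position 21 is W: Alice should remove 2, leaving 19, handing over an L position.

Alice wins.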